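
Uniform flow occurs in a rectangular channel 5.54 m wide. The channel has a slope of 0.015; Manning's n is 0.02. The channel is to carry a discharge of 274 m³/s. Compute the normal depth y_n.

y_n = 5.4 m

Manning's equation rearranged: A R^(2/3) = nQ / (1·√S) = 0.02 × 274 / (√0.015) = 44.74.
At y = 5.89 m: A R^(2/3) = 49.77 — over.
At y = 3.75 m: A R^(2/3) = 28.34 — short.
At y = 5.4 m: A R^(2/3) = 44.77 — close enough.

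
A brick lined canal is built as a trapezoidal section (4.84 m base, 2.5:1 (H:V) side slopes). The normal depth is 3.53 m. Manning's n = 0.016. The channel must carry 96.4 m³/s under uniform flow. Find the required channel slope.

With bottom width b = 4.84 m and side slope z = 2.5: A = (b + zy)y = (4.84 + 2.5×3.53)×3.53 = 48.24 m²; P = b + 2y√(1+z²) = 4.84 + 2×3.53×2.693 = 23.85 m.
Hydraulic radius R = A/P = 48.24/23.85 = 2.023 m.
From Manning's equation, S = [nQ / (1 A R^(2/3))]² = [0.016 × 96.4 / (1 × 48.24 × 2.023^(2/3))]² = 0.0004.

S = 0.0004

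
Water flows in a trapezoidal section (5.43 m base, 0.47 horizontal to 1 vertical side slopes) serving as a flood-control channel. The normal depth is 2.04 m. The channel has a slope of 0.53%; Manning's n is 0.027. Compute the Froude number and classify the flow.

With bottom width b = 5.43 m and side slope z = 0.47: A = (b + zy)y = (5.43 + 0.47×2.04)×2.04 = 13.03 m²; P = b + 2y√(1+z²) = 5.43 + 2×2.04×1.105 = 9.938 m.
Hydraulic radius R = A/P = 13.03/9.938 = 1.311 m.
V = (1/n) R^(2/3) √S = (1/0.027) × 1.311^(2/3) × √0.0053 = 3.23 m/s. Hydraulic depth D_h = A/T = 13.03/7.348 = 1.774 m.
Froude number Fr = V/√(g·D_h) = 3.23/√(9.81×1.774) = 0.774, which is less than 1, so the flow is subcritical.

subcritical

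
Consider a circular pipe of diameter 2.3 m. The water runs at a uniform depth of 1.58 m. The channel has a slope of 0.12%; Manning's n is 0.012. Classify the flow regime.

subcritical

For a circular section of diameter D = 2.3 m at depth y = 1.58 m, the central angle is θ = 2 arccos(1 − 2y/D) = 3.908 rad. Then A = (D²/8)(θ − sin θ) = 3.043 m² and P = Dθ/2 = 4.494 m.
Hydraulic radius R = A/P = 3.043/4.494 = 0.677 m.
V = (1/n) R^(2/3) √S = (1/0.012) × 0.677^(2/3) × √0.0012 = 2.226 m/s. Hydraulic depth D_h = A/T = 3.043/2.133 = 1.426 m.
Froude number Fr = V/√(g·D_h) = 2.226/√(9.81×1.426) = 0.595, which is less than 1, so the flow is subcritical.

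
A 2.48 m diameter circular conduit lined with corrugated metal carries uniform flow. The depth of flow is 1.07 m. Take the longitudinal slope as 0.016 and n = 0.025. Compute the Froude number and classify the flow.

supercritical

For a circular section of diameter D = 2.48 m at depth y = 1.07 m, the central angle is θ = 2 arccos(1 − 2y/D) = 2.867 rad. Then A = (D²/8)(θ − sin θ) = 1.995 m² and P = Dθ/2 = 3.555 m.
Hydraulic radius R = A/P = 1.995/3.555 = 0.5613 m.
V = (1/n) R^(2/3) √S = (1/0.025) × 0.5613^(2/3) × √0.016 = 3.443 m/s. Hydraulic depth D_h = A/T = 1.995/2.457 = 0.8121 m.
Froude number Fr = V/√(g·D_h) = 3.443/√(9.81×0.8121) = 1.22, which is greater than 1, so the flow is supercritical.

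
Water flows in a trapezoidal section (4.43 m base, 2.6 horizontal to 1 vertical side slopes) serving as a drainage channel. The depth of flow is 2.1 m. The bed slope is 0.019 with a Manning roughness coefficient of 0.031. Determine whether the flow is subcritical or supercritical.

supercritical

With bottom width b = 4.43 m and side slope z = 2.6: A = (b + zy)y = (4.43 + 2.6×2.1)×2.1 = 20.77 m²; P = b + 2y√(1+z²) = 4.43 + 2×2.1×2.786 = 16.13 m.
Hydraulic radius R = A/P = 20.77/16.13 = 1.288 m.
V = (1/n) R^(2/3) √S = (1/0.031) × 1.288^(2/3) × √0.019 = 5.263 m/s. Hydraulic depth D_h = A/T = 20.77/15.35 = 1.353 m.
Froude number Fr = V/√(g·D_h) = 5.263/√(9.81×1.353) = 1.44, which is greater than 1, so the flow is supercritical.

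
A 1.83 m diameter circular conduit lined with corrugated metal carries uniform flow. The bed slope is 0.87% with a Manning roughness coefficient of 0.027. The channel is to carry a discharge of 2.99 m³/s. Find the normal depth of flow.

Manning's equation rearranged: A R^(2/3) = nQ / (1·√S) = 0.027 × 2.99 / (√0.0087) = 0.8655.
Try y = 0.764 m: A R^(2/3) = 0.5688 — too small.
Try y = 1.21 m: A R^(2/3) = 1.21 — too large.
Try y = 0.973 m: A R^(2/3) = 0.8654 — close enough.

y_n = 0.973 m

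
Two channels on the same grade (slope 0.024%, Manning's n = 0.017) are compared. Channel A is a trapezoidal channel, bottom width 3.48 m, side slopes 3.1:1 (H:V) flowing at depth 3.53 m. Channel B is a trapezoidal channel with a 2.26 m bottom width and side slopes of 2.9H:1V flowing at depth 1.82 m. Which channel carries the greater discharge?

Channel A: With bottom width b = 3.48 m and side slope z = 3.1: A = (b + zy)y = (3.48 + 3.1×3.53)×3.53 = 50.91 m²; P = b + 2y√(1+z²) = 3.48 + 2×3.53×3.257 = 26.48 m. Hydraulic radius R = A/P = 50.91/26.48 = 1.923 m. Q_A = (1/0.017)·50.91·1.923^(2/3)·√0.00024 = 71.75 m³/s.
Channel B: With bottom width b = 2.26 m and side slope z = 2.9: A = (b + zy)y = (2.26 + 2.9×1.82)×1.82 = 13.72 m²; P = b + 2y√(1+z²) = 2.26 + 2×1.82×3.068 = 13.43 m. Hydraulic radius R = A/P = 13.72/13.43 = 1.022 m. Q_B = (1/0.017)·13.72·1.022^(2/3)·√0.00024 = 12.68 m³/s.
Q_A = 71.75 m³/s vs Q_B = 12.68 m³/s, so channel A carries more.

channel A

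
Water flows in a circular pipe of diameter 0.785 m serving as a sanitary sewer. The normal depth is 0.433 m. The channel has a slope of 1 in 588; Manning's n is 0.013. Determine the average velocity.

V = 1.11 m/s

For a circular section of diameter D = 0.785 m at depth y = 0.433 m, the central angle is θ = 2 arccos(1 − 2y/D) = 3.348 rad. Then A = (D²/8)(θ − sin θ) = 0.2737 m² and P = Dθ/2 = 1.314 m.
Hydraulic radius R = A/P = 0.2737/1.314 = 0.2083 m.
From Manning's equation, V = (1/n) R^(2/3) S^(1/2) = (1/0.013) × 0.2083^(2/3) × 0.001701^(1/2) = 1.11 m/s.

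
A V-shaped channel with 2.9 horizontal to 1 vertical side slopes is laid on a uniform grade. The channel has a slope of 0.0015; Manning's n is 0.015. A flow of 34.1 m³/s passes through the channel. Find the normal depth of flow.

Manning's equation rearranged: A R^(2/3) = nQ / (1·√S) = 0.015 × 34.1 / (√0.0015) = 13.21.
Try y = 2.35 m: A R^(2/3) = 17.18 — too large.
Try y = 1.52 m: A R^(2/3) = 5.375 — too small.
Try y = 2.13 m: A R^(2/3) = 13.22 — close enough.

y_n = 2.13 m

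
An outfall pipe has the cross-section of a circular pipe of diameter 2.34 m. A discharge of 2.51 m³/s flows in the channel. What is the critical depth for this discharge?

At critical depth, Q² T / (g A³) = 1, i.e. A³/T = Q²/g = 2.51²/9.81 = 0.6422.
At y = 0.814 m: A³/T = 1.056 — too large.
At y = 0.561 m: A³/T = 0.2491 — too small.
At y = 0.716 m: A³/T = 0.6431 — ≈ 0.6422.

y_c = 0.716 m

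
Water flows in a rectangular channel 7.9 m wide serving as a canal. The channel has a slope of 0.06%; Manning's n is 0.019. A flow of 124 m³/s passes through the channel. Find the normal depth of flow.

y_n = 6.65 m

Manning's equation rearranged: A R^(2/3) = nQ / (1·√S) = 0.019 × 124 / (√0.0006) = 96.18.
Try y = 8.2 m: A R^(2/3) = 124.5 — high.
Try y = 5.26 m: A R^(2/3) = 71.48 — low.
Try y = 6.65 m: A R^(2/3) = 96.2 — ≈ 96.18.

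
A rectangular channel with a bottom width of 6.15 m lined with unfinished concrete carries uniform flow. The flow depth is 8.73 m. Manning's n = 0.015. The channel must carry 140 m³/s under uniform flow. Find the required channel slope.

Flow area A = b·y = 6.15 × 8.73 = 53.69 m². Wetted perimeter P = b + 2y = 6.15 + 2×8.73 = 23.61 m.
Hydraulic radius R = A/P = 53.69/23.61 = 2.274 m.
From Manning's equation, S = [nQ / (1 A R^(2/3))]² = [0.015 × 140 / (1 × 53.69 × 2.274^(2/3))]² = 0.000512.

S = 0.000512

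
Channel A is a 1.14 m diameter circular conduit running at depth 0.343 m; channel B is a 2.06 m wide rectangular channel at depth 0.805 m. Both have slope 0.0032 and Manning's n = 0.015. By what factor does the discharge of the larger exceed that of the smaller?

Channel A: For a circular section of diameter D = 1.14 m at depth y = 0.343 m, the central angle is θ = 2 arccos(1 − 2y/D) = 2.322 rad. Then A = (D²/8)(θ − sin θ) = 0.2586 m² and P = Dθ/2 = 1.324 m. Hydraulic radius R = A/P = 0.2586/1.324 = 0.1953 m. Q_A = (1/0.015)·0.2586·0.1953^(2/3)·√0.0032 = 0.3283 m³/s.
Channel B: Flow area A = b·y = 2.06 × 0.805 = 1.658 m². Wetted perimeter P = b + 2y = 2.06 + 2×0.805 = 3.67 m. Hydraulic radius R = A/P = 1.658/3.67 = 0.4519 m. Q_B = (1/0.015)·1.658·0.4519^(2/3)·√0.0032 = 3.683 m³/s.
The larger discharge is 3.683 m³/s and the smaller is 0.3283 m³/s; the ratio is 11.2.

11.2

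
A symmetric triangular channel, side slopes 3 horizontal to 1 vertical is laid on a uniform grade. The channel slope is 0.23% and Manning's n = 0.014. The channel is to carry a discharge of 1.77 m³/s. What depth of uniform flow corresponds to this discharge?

Manning's equation rearranged: A R^(2/3) = nQ / (1·√S) = 0.014 × 1.77 / (√0.0023) = 0.5167.
Trying y = 0.715 m: A R^(2/3) = 0.7459 — over.
Trying y = 0.52 m: A R^(2/3) = 0.319 — short.
Trying y = 0.623 m: A R^(2/3) = 0.5166 — ≈ 0.5167.

y_n = 0.623 m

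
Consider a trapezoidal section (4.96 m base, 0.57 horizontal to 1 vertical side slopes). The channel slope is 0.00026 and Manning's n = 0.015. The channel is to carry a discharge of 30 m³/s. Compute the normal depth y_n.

Manning's equation rearranged: A R^(2/3) = nQ / (1·√S) = 0.015 × 30 / (√0.00026) = 27.91.
At y = 2.15 m: A R^(2/3) = 16.18 — short.
At y = 2.97 m: A R^(2/3) = 27.87 — close enough.

y_n = 2.97 m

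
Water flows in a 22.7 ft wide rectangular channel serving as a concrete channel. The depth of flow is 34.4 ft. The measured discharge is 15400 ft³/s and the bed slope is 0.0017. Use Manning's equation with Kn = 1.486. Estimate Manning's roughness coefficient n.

Flow area A = b·y = 22.7 × 34.4 = 780.9 ft². Wetted perimeter P = b + 2y = 22.7 + 2×34.4 = 91.5 ft.
Hydraulic radius R = A/P = 780.9/91.5 = 8.534 ft.
Rearranging Manning's equation: n = (1.486/Q) A R^(2/3) S^(1/2) = (1.486/15400) × 780.9 × 8.534^(2/3) × √0.0017 = 0.013.

n = 0.013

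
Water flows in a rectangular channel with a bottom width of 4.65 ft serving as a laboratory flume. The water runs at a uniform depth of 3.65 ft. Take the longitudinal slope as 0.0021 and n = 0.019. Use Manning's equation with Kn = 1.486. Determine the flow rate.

Q = 76.9 ft³/s

Flow area A = b·y = 4.65 × 3.65 = 16.97 ft². Wetted perimeter P = b + 2y = 4.65 + 2×3.65 = 11.95 ft.
Hydraulic radius R = A/P = 16.97/11.95 = 1.42 ft.
Manning's equation: Q = (1.486/n) A R^(2/3) S^(1/2) = (1.486/0.019) × 16.97 × 1.42^(2/3) × 0.0021^(1/2) = 76.9 ft³/s.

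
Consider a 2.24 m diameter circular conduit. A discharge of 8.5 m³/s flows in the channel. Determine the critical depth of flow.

y_c = 1.37 m

At critical depth, Q² T / (g A³) = 1, i.e. A³/T = Q²/g = 8.5²/9.81 = 7.365.
Trying y = 1.56 m: A³/T = 12.21 — over.
Trying y = 1.07 m: A³/T = 2.868 — short.
Trying y = 1.37 m: A³/T = 7.379 — close enough.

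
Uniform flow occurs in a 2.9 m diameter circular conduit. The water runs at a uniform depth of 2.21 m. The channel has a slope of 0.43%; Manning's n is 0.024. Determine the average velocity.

For a circular section of diameter D = 2.9 m at depth y = 2.21 m, the central angle is θ = 2 arccos(1 − 2y/D) = 4.245 rad. Then A = (D²/8)(θ − sin θ) = 5.401 m² and P = Dθ/2 = 6.155 m.
Hydraulic radius R = A/P = 5.401/6.155 = 0.8775 m.
From Manning's equation, V = (1/n) R^(2/3) S^(1/2) = (1/0.024) × 0.8775^(2/3) × 0.0043^(1/2) = 2.5 m/s.

V = 2.5 m/s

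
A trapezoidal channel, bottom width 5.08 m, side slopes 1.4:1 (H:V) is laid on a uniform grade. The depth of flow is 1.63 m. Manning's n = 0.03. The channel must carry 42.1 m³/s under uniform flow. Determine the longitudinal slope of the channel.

With bottom width b = 5.08 m and side slope z = 1.4: A = (b + zy)y = (5.08 + 1.4×1.63)×1.63 = 12 m²; P = b + 2y√(1+z²) = 5.08 + 2×1.63×1.72 = 10.69 m.
Hydraulic radius R = A/P = 12/10.69 = 1.123 m.
From Manning's equation, S = [nQ / (1 A R^(2/3))]² = [0.03 × 42.1 / (1 × 12 × 1.123^(2/3))]² = 0.00949.

S = 0.00949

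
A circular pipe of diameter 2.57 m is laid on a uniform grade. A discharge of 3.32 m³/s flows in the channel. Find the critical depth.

At critical depth, Q² T / (g A³) = 1, i.e. A³/T = Q²/g = 3.32²/9.81 = 1.124.
Trying y = 0.61 m: A³/T = 0.3828 — too small.
Trying y = 0.927 m: A³/T = 1.941 — too large.
Trying y = 0.805 m: A³/T = 1.125 — matches.

y_c = 0.805 m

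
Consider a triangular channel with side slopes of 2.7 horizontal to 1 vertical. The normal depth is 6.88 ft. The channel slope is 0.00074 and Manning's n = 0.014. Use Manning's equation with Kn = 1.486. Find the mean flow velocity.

For a triangular section with side slope z = 2.7: A = zy² = 2.7×6.88² = 127.8 ft²; P = 2y√(1+z²) = 2×6.88×2.879 = 39.62 ft.
Hydraulic radius R = A/P = 127.8/39.62 = 3.226 ft.
From Manning's equation, V = (1.486/n) R^(2/3) S^(1/2) = (1.486/0.014) × 3.226^(2/3) × 0.00074^(1/2) = 6.3 ft/s.

V = 6.3 ft/s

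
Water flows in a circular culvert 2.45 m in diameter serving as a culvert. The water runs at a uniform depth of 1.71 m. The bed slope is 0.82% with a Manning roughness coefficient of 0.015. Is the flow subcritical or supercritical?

For a circular section of diameter D = 2.45 m at depth y = 1.71 m, the central angle is θ = 2 arccos(1 − 2y/D) = 3.956 rad. Then A = (D²/8)(θ − sin θ) = 3.514 m² and P = Dθ/2 = 4.846 m.
Hydraulic radius R = A/P = 3.514/4.846 = 0.7251 m.
V = (1/n) R^(2/3) √S = (1/0.015) × 0.7251^(2/3) × √0.0082 = 4.872 m/s. Hydraulic depth D_h = A/T = 3.514/2.25 = 1.562 m.
Froude number Fr = V/√(g·D_h) = 4.872/√(9.81×1.562) = 1.24, which is greater than 1, so the flow is supercritical.

supercritical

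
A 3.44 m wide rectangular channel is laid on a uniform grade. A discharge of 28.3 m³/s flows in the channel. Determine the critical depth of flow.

y_c = 1.9 m

For a rectangular channel, critical depth y_c = (q²/g)^(1/3) where q = Q/b = 28.3/3.44 = 8.227 m²/s.
So y_c = (8.227²/9.81)^(1/3) = 1.9 m.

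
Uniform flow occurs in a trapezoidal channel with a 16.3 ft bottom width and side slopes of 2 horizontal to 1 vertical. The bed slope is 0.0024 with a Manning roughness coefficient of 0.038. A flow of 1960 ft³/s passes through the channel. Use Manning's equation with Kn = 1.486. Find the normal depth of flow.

Manning's equation rearranged: A R^(2/3) = nQ / (1.486·√S) = 0.038 × 1960 / (1.486 × √0.0024) = 1023.
Try y = 6.86 ft: A R^(2/3) = 551.6 — low.
Try y = 9.29 ft: A R^(2/3) = 1022 — close enough.

y_n = 9.29 ft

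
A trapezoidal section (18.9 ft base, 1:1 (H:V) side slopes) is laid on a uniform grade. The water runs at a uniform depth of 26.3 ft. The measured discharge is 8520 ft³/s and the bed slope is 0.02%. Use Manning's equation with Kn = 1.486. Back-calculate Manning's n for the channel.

n = 0.016

With bottom width b = 18.9 ft and side slope z = 1: A = (b + zy)y = (18.9 + 1×26.3)×26.3 = 1189 ft²; P = b + 2y√(1+z²) = 18.9 + 2×26.3×1.414 = 93.29 ft.
Hydraulic radius R = A/P = 1189/93.29 = 12.74 ft.
Rearranging Manning's equation: n = (1.486/Q) A R^(2/3) S^(1/2) = (1.486/8520) × 1189 × 12.74^(2/3) × √0.0002 = 0.016.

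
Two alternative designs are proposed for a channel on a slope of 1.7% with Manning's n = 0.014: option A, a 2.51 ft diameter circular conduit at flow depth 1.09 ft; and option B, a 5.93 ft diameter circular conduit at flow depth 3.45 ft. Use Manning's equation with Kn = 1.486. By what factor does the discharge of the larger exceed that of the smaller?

16.2

Channel A: For a circular section of diameter D = 2.51 ft at depth y = 1.09 ft, the central angle is θ = 2 arccos(1 − 2y/D) = 2.878 rad. Then A = (D²/8)(θ − sin θ) = 2.061 ft² and P = Dθ/2 = 3.612 ft. Hydraulic radius R = A/P = 2.061/3.612 = 0.5707 ft. Q_A = (1.486/0.014)·2.061·0.5707^(2/3)·√0.017 = 19.62 ft³/s.
Channel B: For a circular section of diameter D = 5.93 ft at depth y = 3.45 ft, the central angle is θ = 2 arccos(1 − 2y/D) = 3.47 rad. Then A = (D²/8)(θ − sin θ) = 16.67 ft² and P = Dθ/2 = 10.29 ft. Hydraulic radius R = A/P = 16.67/10.29 = 1.62 ft. Q_B = (1.486/0.014)·16.67·1.62^(2/3)·√0.017 = 318.3 ft³/s.
The larger discharge is 318.3 ft³/s and the smaller is 19.62 ft³/s; the ratio is 16.2.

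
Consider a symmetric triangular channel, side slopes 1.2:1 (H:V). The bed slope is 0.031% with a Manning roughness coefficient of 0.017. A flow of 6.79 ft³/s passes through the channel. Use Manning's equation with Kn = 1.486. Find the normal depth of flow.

y_n = 2.07 ft

Manning's equation rearranged: A R^(2/3) = nQ / (1.486·√S) = 0.017 × 6.79 / (1.486 × √0.00031) = 4.412.
At y = 1.59 ft: A R^(2/3) = 2.184 — low.
At y = 2.07 ft: A R^(2/3) = 4.413 — ≈ 4.412.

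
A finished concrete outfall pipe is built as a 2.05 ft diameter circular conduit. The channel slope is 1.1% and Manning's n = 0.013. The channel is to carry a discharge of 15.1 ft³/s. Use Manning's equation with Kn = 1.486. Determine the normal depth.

y_n = 1.14 ft

Manning's equation rearranged: A R^(2/3) = nQ / (1.486·√S) = 0.013 × 15.1 / (1.486 × √0.011) = 1.26.
Try y = 1.4 ft: A R^(2/3) = 1.713 — over.
Try y = 0.953 ft: A R^(2/3) = 0.9322 — short.
Try y = 1.14 ft: A R^(2/3) = 1.26 — matches.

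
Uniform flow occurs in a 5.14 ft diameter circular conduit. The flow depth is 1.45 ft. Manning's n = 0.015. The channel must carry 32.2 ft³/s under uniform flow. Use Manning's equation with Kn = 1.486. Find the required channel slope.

S = 0.00582

For a circular section of diameter D = 5.14 ft at depth y = 1.45 ft, the central angle is θ = 2 arccos(1 − 2y/D) = 2.24 rad. Then A = (D²/8)(θ − sin θ) = 4.806 ft² and P = Dθ/2 = 5.756 ft.
Hydraulic radius R = A/P = 4.806/5.756 = 0.8349 ft.
From Manning's equation, S = [nQ / (1.486 A R^(2/3))]² = [0.015 × 32.2 / (1.486 × 4.806 × 0.8349^(2/3))]² = 0.00582.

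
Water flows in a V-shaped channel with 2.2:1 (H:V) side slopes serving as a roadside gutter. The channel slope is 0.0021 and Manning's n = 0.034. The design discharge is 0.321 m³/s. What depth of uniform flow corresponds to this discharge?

y_n = 0.529 m

Manning's equation rearranged: A R^(2/3) = nQ / (1·√S) = 0.034 × 0.321 / (√0.0021) = 0.2382.
At y = 0.37 m: A R^(2/3) = 0.09185 — low.
At y = 0.64 m: A R^(2/3) = 0.396 — high.
At y = 0.529 m: A R^(2/3) = 0.2383 — ≈ 0.2382.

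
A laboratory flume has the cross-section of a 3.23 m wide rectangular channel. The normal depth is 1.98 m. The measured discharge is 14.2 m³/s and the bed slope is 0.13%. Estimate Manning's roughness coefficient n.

Flow area A = b·y = 3.23 × 1.98 = 6.395 m². Wetted perimeter P = b + 2y = 3.23 + 2×1.98 = 7.19 m.
Hydraulic radius R = A/P = 6.395/7.19 = 0.8895 m.
Rearranging Manning's equation: n = (1/Q) A R^(2/3) S^(1/2) = (1/14.2) × 6.395 × 0.8895^(2/3) × √0.0013 = 0.015.

n = 0.015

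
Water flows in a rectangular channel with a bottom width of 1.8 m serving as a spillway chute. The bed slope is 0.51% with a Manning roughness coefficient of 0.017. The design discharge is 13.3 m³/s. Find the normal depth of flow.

y_n = 2.34 m

Manning's equation rearranged: A R^(2/3) = nQ / (1·√S) = 0.017 × 13.3 / (√0.0051) = 3.166.
Trying y = 2.96 m: A R^(2/3) = 4.161 — high.
Trying y = 2.03 m: A R^(2/3) = 2.667 — low.
Trying y = 2.34 m: A R^(2/3) = 3.161 — close enough.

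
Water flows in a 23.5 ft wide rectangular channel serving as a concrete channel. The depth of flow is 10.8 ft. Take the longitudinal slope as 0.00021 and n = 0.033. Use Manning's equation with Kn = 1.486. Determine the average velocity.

V = 2.06 ft/s

Flow area A = b·y = 23.5 × 10.8 = 253.8 ft². Wetted perimeter P = b + 2y = 23.5 + 2×10.8 = 45.1 ft.
Hydraulic radius R = A/P = 253.8/45.1 = 5.627 ft.
From Manning's equation, V = (1.486/n) R^(2/3) S^(1/2) = (1.486/0.033) × 5.627^(2/3) × 0.00021^(1/2) = 2.06 ft/s.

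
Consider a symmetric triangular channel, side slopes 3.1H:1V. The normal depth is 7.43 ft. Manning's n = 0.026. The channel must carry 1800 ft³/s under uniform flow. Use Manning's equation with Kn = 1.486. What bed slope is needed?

For a triangular section with side slope z = 3.1: A = zy² = 3.1×7.43² = 171.1 ft²; P = 2y√(1+z²) = 2×7.43×3.257 = 48.4 ft.
Hydraulic radius R = A/P = 171.1/48.4 = 3.536 ft.
From Manning's equation, S = [nQ / (1.486 A R^(2/3))]² = [0.026 × 1800 / (1.486 × 171.1 × 3.536^(2/3))]² = 0.00629.

S = 0.00629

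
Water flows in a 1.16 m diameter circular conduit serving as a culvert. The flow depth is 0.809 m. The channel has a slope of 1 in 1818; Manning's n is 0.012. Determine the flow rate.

For a circular section of diameter D = 1.16 m at depth y = 0.809 m, the central angle is θ = 2 arccos(1 − 2y/D) = 3.953 rad. Then A = (D²/8)(θ − sin θ) = 0.787 m² and P = Dθ/2 = 2.293 m.
Hydraulic radius R = A/P = 0.787/2.293 = 0.3432 m.
Manning's equation: Q = (1/n) A R^(2/3) S^(1/2) = (1/0.012) × 0.787 × 0.3432^(2/3) × 0.0005501^(1/2) = 0.754 m³/s.

Q = 0.754 m³/s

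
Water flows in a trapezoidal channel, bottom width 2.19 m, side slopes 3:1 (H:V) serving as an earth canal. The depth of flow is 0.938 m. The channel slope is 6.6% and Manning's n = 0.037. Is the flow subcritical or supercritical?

With bottom width b = 2.19 m and side slope z = 3: A = (b + zy)y = (2.19 + 3×0.938)×0.938 = 4.694 m²; P = b + 2y√(1+z²) = 2.19 + 2×0.938×3.162 = 8.122 m.
Hydraulic radius R = A/P = 4.694/8.122 = 0.5779 m.
V = (1/n) R^(2/3) √S = (1/0.037) × 0.5779^(2/3) × √0.066 = 4.817 m/s. Hydraulic depth D_h = A/T = 4.694/7.818 = 0.6004 m.
Froude number Fr = V/√(g·D_h) = 4.817/√(9.81×0.6004) = 1.98, which is greater than 1, so the flow is supercritical.

supercritical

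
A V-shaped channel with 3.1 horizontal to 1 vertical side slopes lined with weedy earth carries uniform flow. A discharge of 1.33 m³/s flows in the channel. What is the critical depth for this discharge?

At critical depth, Q² T / (g A³) = 1, i.e. A³/T = Q²/g = 1.33²/9.81 = 0.1803.
At y = 0.656 m: A³/T = 0.5837 — high.
At y = 0.519 m: A³/T = 0.1809 — matches.

y_c = 0.519 m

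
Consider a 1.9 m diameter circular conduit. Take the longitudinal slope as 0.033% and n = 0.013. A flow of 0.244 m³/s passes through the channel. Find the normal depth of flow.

Manning's equation rearranged: A R^(2/3) = nQ / (1·√S) = 0.013 × 0.244 / (√0.00033) = 0.1746.
Trying y = 0.295 m: A R^(2/3) = 0.09009 — too small.
Trying y = 0.445 m: A R^(2/3) = 0.2077 — too large.
Trying y = 0.408 m: A R^(2/3) = 0.1745 — ≈ 0.1746.

y_n = 0.408 m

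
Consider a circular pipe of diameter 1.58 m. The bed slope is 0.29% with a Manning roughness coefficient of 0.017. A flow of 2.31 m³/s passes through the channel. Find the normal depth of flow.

y_n = 0.966 m

Manning's equation rearranged: A R^(2/3) = nQ / (1·√S) = 0.017 × 2.31 / (√0.0029) = 0.7292.
Trying y = 0.773 m: A R^(2/3) = 0.5085 — short.
Trying y = 0.966 m: A R^(2/3) = 0.7297 — matches.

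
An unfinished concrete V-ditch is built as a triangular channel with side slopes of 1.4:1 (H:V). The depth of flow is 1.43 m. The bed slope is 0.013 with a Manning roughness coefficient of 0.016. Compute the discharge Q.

Q = 14.2 m³/s

For a triangular section with side slope z = 1.4: A = zy² = 1.4×1.43² = 2.863 m²; P = 2y√(1+z²) = 2×1.43×1.72 = 4.921 m.
Hydraulic radius R = A/P = 2.863/4.921 = 0.5818 m.
Manning's equation: Q = (1/n) A R^(2/3) S^(1/2) = (1/0.016) × 2.863 × 0.5818^(2/3) × 0.013^(1/2) = 14.2 m³/s.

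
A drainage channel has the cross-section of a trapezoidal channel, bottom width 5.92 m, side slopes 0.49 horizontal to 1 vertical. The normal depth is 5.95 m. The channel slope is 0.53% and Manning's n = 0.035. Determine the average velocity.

V = 4.07 m/s

With bottom width b = 5.92 m and side slope z = 0.49: A = (b + zy)y = (5.92 + 0.49×5.95)×5.95 = 52.57 m²; P = b + 2y√(1+z²) = 5.92 + 2×5.95×1.114 = 19.17 m.
Hydraulic radius R = A/P = 52.57/19.17 = 2.742 m.
From Manning's equation, V = (1/n) R^(2/3) S^(1/2) = (1/0.035) × 2.742^(2/3) × 0.0053^(1/2) = 4.07 m/s.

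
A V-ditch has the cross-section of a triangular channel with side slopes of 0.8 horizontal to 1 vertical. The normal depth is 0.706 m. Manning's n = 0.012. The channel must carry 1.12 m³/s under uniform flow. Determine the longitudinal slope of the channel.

S = 0.00853

For a triangular section with side slope z = 0.8: A = zy² = 0.8×0.706² = 0.3987 m²; P = 2y√(1+z²) = 2×0.706×1.281 = 1.808 m.
Hydraulic radius R = A/P = 0.3987/1.808 = 0.2205 m.
From Manning's equation, S = [nQ / (1 A R^(2/3))]² = [0.012 × 1.12 / (1 × 0.3987 × 0.2205^(2/3))]² = 0.00853.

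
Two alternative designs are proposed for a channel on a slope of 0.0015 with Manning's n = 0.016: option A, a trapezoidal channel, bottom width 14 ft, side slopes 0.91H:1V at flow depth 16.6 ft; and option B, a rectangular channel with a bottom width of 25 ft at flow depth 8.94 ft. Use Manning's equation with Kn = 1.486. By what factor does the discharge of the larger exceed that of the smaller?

2.93

Channel A: With bottom width b = 14 ft and side slope z = 0.91: A = (b + zy)y = (14 + 0.91×16.6)×16.6 = 483.2 ft²; P = b + 2y√(1+z²) = 14 + 2×16.6×1.352 = 58.89 ft. Hydraulic radius R = A/P = 483.2/58.89 = 8.205 ft. Q_A = (1.486/0.016)·483.2·8.205^(2/3)·√0.0015 = 7070 ft³/s.
Channel B: Flow area A = b·y = 25 × 8.94 = 223.5 ft². Wetted perimeter P = b + 2y = 25 + 2×8.94 = 42.88 ft. Hydraulic radius R = A/P = 223.5/42.88 = 5.212 ft. Q_B = (1.486/0.016)·223.5·5.212^(2/3)·√0.0015 = 2417 ft³/s.
The larger discharge is 7070 ft³/s and the smaller is 2417 ft³/s; the ratio is 2.93.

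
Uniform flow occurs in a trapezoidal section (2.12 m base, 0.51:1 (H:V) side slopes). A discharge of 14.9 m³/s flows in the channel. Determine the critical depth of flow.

At critical depth, Q² T / (g A³) = 1, i.e. A³/T = Q²/g = 14.9²/9.81 = 22.63.
Trying y = 1.09 m: A³/T = 7.678 — too small.
Trying y = 1.72 m: A³/T = 35.36 — too large.
Trying y = 1.51 m: A³/T = 22.71 — ≈ 22.63.

y_c = 1.51 m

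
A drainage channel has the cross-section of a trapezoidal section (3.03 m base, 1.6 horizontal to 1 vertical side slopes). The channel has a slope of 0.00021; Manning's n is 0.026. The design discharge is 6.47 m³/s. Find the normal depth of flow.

Manning's equation rearranged: A R^(2/3) = nQ / (1·√S) = 0.026 × 6.47 / (√0.00021) = 11.61.
At y = 2.21 m: A R^(2/3) = 17.07 — too large.
At y = 1.83 m: A R^(2/3) = 11.6 — ≈ 11.61.

y_n = 1.83 m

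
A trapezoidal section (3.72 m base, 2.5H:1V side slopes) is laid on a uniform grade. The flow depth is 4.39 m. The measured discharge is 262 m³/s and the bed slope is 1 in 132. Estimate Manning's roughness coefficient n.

With bottom width b = 3.72 m and side slope z = 2.5: A = (b + zy)y = (3.72 + 2.5×4.39)×4.39 = 64.51 m²; P = b + 2y√(1+z²) = 3.72 + 2×4.39×2.693 = 27.36 m.
Hydraulic radius R = A/P = 64.51/27.36 = 2.358 m.
Rearranging Manning's equation: n = (1/Q) A R^(2/3) S^(1/2) = (1/262) × 64.51 × 2.358^(2/3) × √0.007576 = 0.038.

n = 0.038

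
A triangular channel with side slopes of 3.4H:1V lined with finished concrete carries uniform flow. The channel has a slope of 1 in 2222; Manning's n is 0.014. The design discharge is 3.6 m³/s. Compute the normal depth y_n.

y_n = 1.05 m

Manning's equation rearranged: A R^(2/3) = nQ / (1·√S) = 0.014 × 3.6 / (√0.00045) = 2.376.
Try y = 1.18 m: A R^(2/3) = 3.239 — over.
Try y = 0.891 m: A R^(2/3) = 1.532 — short.
Try y = 1.05 m: A R^(2/3) = 2.373 — matches.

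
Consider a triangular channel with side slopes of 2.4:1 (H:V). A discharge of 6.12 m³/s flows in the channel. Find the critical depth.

y_c = 1.06 m

At critical depth, Q² T / (g A³) = 1, i.e. A³/T = Q²/g = 6.12²/9.81 = 3.818.
Trying y = 1.21 m: A³/T = 7.47 — high.
Trying y = 1.06 m: A³/T = 3.854 — ≈ 3.818.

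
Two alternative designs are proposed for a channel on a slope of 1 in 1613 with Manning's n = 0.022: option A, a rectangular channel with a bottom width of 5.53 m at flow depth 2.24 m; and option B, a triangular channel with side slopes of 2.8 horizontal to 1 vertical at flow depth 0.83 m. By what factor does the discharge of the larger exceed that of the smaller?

Channel A: Flow area A = b·y = 5.53 × 2.24 = 12.39 m². Wetted perimeter P = b + 2y = 5.53 + 2×2.24 = 10.01 m. Hydraulic radius R = A/P = 12.39/10.01 = 1.237 m. Q_A = (1/0.022)·12.39·1.237^(2/3)·√0.00062 = 16.16 m³/s.
Channel B: For a triangular section with side slope z = 2.8: A = zy² = 2.8×0.83² = 1.929 m²; P = 2y√(1+z²) = 2×0.83×2.973 = 4.936 m. Hydraulic radius R = A/P = 1.929/4.936 = 0.3908 m. Q_B = (1/0.022)·1.929·0.3908^(2/3)·√0.00062 = 1.167 m³/s.
The larger discharge is 16.16 m³/s and the smaller is 1.167 m³/s; the ratio is 13.8.

13.8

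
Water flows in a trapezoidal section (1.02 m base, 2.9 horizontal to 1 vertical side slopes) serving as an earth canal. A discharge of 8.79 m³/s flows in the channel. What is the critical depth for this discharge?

At critical depth, Q² T / (g A³) = 1, i.e. A³/T = Q²/g = 8.79²/9.81 = 7.876.
Trying y = 0.724 m: A³/T = 2.208 — too small.
Trying y = 1.24 m: A³/T = 22.84 — too large.
Trying y = 0.974 m: A³/T = 7.873 — ≈ 7.876.

y_c = 0.974 m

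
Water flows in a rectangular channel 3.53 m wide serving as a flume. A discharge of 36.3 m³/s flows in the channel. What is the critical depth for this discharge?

y_c = 2.21 m

For a rectangular channel, critical depth y_c = (q²/g)^(1/3) where q = Q/b = 36.3/3.53 = 10.28 m²/s.
So y_c = (10.28²/9.81)^(1/3) = 2.21 m.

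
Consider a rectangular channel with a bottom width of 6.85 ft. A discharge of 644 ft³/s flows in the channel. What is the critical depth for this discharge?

For a rectangular channel, critical depth y_c = (q²/g)^(1/3) where q = Q/b = 644/6.85 = 94.01 ft²/s.
So y_c = (94.01²/32.2)^(1/3) = 6.5 ft.

y_c = 6.5 ft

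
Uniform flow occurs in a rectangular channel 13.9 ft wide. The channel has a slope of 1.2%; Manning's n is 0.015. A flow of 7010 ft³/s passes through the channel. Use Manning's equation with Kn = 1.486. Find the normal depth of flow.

Manning's equation rearranged: A R^(2/3) = nQ / (1.486·√S) = 0.015 × 7010 / (1.486 × √0.012) = 646.
Try y = 11.2 ft: A R^(2/3) = 410.9 — short.
Try y = 20 ft: A R^(2/3) = 829.9 — over.
Try y = 16.2 ft: A R^(2/3) = 646.4 — matches.

y_n = 16.2 ft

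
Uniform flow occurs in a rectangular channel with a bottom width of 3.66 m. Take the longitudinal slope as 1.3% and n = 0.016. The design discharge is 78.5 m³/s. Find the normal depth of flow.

Manning's equation rearranged: A R^(2/3) = nQ / (1·√S) = 0.016 × 78.5 / (√0.013) = 11.02.
Try y = 3.19 m: A R^(2/3) = 12.91 — too large.
Try y = 2.81 m: A R^(2/3) = 11.01 — matches.

y_n = 2.81 m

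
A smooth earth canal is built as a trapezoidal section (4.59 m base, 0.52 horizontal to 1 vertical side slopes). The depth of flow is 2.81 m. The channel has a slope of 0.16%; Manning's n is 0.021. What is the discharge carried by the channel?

Q = 43.5 m³/s

With bottom width b = 4.59 m and side slope z = 0.52: A = (b + zy)y = (4.59 + 0.52×2.81)×2.81 = 17 m²; P = b + 2y√(1+z²) = 4.59 + 2×2.81×1.127 = 10.92 m.
Hydraulic radius R = A/P = 17/10.92 = 1.557 m.
Manning's equation: Q = (1/n) A R^(2/3) S^(1/2) = (1/0.021) × 17 × 1.557^(2/3) × 0.0016^(1/2) = 43.5 m³/s.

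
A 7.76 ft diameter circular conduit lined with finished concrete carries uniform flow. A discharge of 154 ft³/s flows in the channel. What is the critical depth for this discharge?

y_c = 3.12 ft

At critical depth, Q² T / (g A³) = 1, i.e. A³/T = Q²/g = 154²/32.2 = 736.5.
Try y = 3.69 ft: A³/T = 1407 — too large.
Try y = 2.31 ft: A³/T = 231.8 — too small.
Try y = 3.12 ft: A³/T = 739.6 — ≈ 736.5.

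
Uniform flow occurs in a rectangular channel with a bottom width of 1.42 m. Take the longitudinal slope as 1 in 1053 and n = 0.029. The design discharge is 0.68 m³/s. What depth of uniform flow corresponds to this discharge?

Manning's equation rearranged: A R^(2/3) = nQ / (1·√S) = 0.029 × 0.68 / (√0.0009497) = 0.6399.
Try y = 0.687 m: A R^(2/3) = 0.4837 — short.
Try y = 0.849 m: A R^(2/3) = 0.6398 — close enough.

y_n = 0.849 m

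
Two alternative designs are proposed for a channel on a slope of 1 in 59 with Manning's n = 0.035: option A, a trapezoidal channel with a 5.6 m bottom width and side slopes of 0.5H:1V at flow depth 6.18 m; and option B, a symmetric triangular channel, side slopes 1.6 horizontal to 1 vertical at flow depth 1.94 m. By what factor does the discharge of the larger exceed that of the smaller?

Channel A: With bottom width b = 5.6 m and side slope z = 0.5: A = (b + zy)y = (5.6 + 0.5×6.18)×6.18 = 53.7 m²; P = b + 2y√(1+z²) = 5.6 + 2×6.18×1.118 = 19.42 m. Hydraulic radius R = A/P = 53.7/19.42 = 2.766 m. Q_A = (1/0.035)·53.7·2.766^(2/3)·√0.01695 = 393.6 m³/s.
Channel B: For a triangular section with side slope z = 1.6: A = zy² = 1.6×1.94² = 6.022 m²; P = 2y√(1+z²) = 2×1.94×1.887 = 7.321 m. Hydraulic radius R = A/P = 6.022/7.321 = 0.8226 m. Q_B = (1/0.035)·6.022·0.8226^(2/3)·√0.01695 = 19.66 m³/s.
The larger discharge is 393.6 m³/s and the smaller is 19.66 m³/s; the ratio is 20.

20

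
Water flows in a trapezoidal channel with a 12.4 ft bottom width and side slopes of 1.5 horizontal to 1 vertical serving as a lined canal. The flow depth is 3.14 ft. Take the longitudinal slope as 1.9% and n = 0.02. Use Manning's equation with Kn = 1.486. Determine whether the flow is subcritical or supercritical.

With bottom width b = 12.4 ft and side slope z = 1.5: A = (b + zy)y = (12.4 + 1.5×3.14)×3.14 = 53.73 ft²; P = b + 2y√(1+z²) = 12.4 + 2×3.14×1.803 = 23.72 ft.
Hydraulic radius R = A/P = 53.73/23.72 = 2.265 ft.
V = (1.486/n) R^(2/3) √S = (1.486/0.02) × 2.265^(2/3) × √0.019 = 17.66 ft/s. Hydraulic depth D_h = A/T = 53.73/21.82 = 2.462 ft.
Froude number Fr = V/√(g·D_h) = 17.66/√(32.2×2.462) = 1.98, which is greater than 1, so the flow is supercritical.

supercritical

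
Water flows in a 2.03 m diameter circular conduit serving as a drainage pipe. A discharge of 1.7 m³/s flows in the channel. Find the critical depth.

y_c = 0.61 m

At critical depth, Q² T / (g A³) = 1, i.e. A³/T = Q²/g = 1.7²/9.81 = 0.2946.
Trying y = 0.498 m: A³/T = 0.1339 — low.
Trying y = 0.772 m: A³/T = 0.7316 — high.
Trying y = 0.61 m: A³/T = 0.2946 — close enough.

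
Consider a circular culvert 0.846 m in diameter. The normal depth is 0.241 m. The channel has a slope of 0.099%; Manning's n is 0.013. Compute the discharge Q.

Q = 0.0855 m³/s

For a circular section of diameter D = 0.846 m at depth y = 0.241 m, the central angle is θ = 2 arccos(1 − 2y/D) = 2.252 rad. Then A = (D²/8)(θ − sin θ) = 0.132 m² and P = Dθ/2 = 0.9526 m.
Hydraulic radius R = A/P = 0.132/0.9526 = 0.1385 m.
Manning's equation: Q = (1/n) A R^(2/3) S^(1/2) = (1/0.013) × 0.132 × 0.1385^(2/3) × 0.00099^(1/2) = 0.0855 m³/s.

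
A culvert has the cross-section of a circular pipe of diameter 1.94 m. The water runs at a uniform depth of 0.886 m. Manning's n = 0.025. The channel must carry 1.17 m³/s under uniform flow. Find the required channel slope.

S = 0.00141

For a circular section of diameter D = 1.94 m at depth y = 0.886 m, the central angle is θ = 2 arccos(1 − 2y/D) = 2.968 rad. Then A = (D²/8)(θ − sin θ) = 1.315 m² and P = Dθ/2 = 2.879 m.
Hydraulic radius R = A/P = 1.315/2.879 = 0.4568 m.
From Manning's equation, S = [nQ / (1 A R^(2/3))]² = [0.025 × 1.17 / (1 × 1.315 × 0.4568^(2/3))]² = 0.00141.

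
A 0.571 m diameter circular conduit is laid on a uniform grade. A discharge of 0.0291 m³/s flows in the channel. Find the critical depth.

At critical depth, Q² T / (g A³) = 1, i.e. A³/T = Q²/g = 0.0291²/9.81 = 0.00008632.
Try y = 0.133 m: A³/T = 0.0001925 — high.
Try y = 0.0756 m: A³/T = 0.00002095 — low.
Try y = 0.108 m: A³/T = 0.00008525 — close enough.

y_c = 0.108 m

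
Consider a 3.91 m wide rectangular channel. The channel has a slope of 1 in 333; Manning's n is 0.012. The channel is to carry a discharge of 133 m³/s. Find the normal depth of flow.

Manning's equation rearranged: A R^(2/3) = nQ / (1·√S) = 0.012 × 133 / (√0.003003) = 29.12.
Try y = 6.39 m: A R^(2/3) = 32.7 — too large.
Try y = 4.98 m: A R^(2/3) = 24.41 — too small.
Try y = 5.78 m: A R^(2/3) = 29.1 — matches.

y_n = 5.78 m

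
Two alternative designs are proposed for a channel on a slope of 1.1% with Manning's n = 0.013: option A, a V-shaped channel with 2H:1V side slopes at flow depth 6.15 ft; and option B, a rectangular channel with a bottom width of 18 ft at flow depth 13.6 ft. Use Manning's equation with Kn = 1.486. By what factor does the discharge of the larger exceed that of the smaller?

5.08

Channel A: For a triangular section with side slope z = 2: A = zy² = 2×6.15² = 75.65 ft²; P = 2y√(1+z²) = 2×6.15×2.236 = 27.5 ft. Hydraulic radius R = A/P = 75.65/27.5 = 2.75 ft. Q_A = (1.486/0.013)·75.65·2.75^(2/3)·√0.011 = 1780 ft³/s.
Channel B: Flow area A = b·y = 18 × 13.6 = 244.8 ft². Wetted perimeter P = b + 2y = 18 + 2×13.6 = 45.2 ft. Hydraulic radius R = A/P = 244.8/45.2 = 5.416 ft. Q_B = (1.486/0.013)·244.8·5.416^(2/3)·√0.011 = 9051 ft³/s.
The larger discharge is 9051 ft³/s and the smaller is 1780 ft³/s; the ratio is 5.08.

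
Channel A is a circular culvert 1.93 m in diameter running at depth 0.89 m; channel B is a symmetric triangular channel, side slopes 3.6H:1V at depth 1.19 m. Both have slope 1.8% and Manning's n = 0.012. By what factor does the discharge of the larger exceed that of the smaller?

4.5

Channel A: For a circular section of diameter D = 1.93 m at depth y = 0.89 m, the central angle is θ = 2 arccos(1 − 2y/D) = 2.986 rad. Then A = (D²/8)(θ − sin θ) = 1.318 m² and P = Dθ/2 = 2.881 m. Hydraulic radius R = A/P = 1.318/2.881 = 0.4575 m. Q_A = (1/0.012)·1.318·0.4575^(2/3)·√0.018 = 8.75 m³/s.
Channel B: For a triangular section with side slope z = 3.6: A = zy² = 3.6×1.19² = 5.098 m²; P = 2y√(1+z²) = 2×1.19×3.736 = 8.892 m. Hydraulic radius R = A/P = 5.098/8.892 = 0.5733 m. Q_B = (1/0.012)·5.098·0.5733^(2/3)·√0.018 = 39.33 m³/s.
The larger discharge is 39.33 m³/s and the smaller is 8.75 m³/s; the ratio is 4.5.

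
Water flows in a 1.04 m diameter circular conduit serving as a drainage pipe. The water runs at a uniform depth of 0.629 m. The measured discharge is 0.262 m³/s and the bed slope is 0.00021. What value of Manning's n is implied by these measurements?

For a circular section of diameter D = 1.04 m at depth y = 0.629 m, the central angle is θ = 2 arccos(1 − 2y/D) = 3.564 rad. Then A = (D²/8)(θ − sin θ) = 0.5373 m² and P = Dθ/2 = 1.853 m.
Hydraulic radius R = A/P = 0.5373/1.853 = 0.2899 m.
Rearranging Manning's equation: n = (1/Q) A R^(2/3) S^(1/2) = (1/0.262) × 0.5373 × 0.2899^(2/3) × √0.00021 = 0.013.

n = 0.013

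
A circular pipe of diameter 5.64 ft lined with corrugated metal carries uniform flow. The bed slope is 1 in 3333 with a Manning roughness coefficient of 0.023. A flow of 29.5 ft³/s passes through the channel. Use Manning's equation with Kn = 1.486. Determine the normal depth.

y_n = 3.95 ft

Manning's equation rearranged: A R^(2/3) = nQ / (1.486·√S) = 0.023 × 29.5 / (1.486 × √0.0003) = 26.36.
At y = 3.44 ft: A R^(2/3) = 21.64 — too small.
At y = 4.41 ft: A R^(2/3) = 30 — too large.
At y = 3.95 ft: A R^(2/3) = 26.32 — ≈ 26.36.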